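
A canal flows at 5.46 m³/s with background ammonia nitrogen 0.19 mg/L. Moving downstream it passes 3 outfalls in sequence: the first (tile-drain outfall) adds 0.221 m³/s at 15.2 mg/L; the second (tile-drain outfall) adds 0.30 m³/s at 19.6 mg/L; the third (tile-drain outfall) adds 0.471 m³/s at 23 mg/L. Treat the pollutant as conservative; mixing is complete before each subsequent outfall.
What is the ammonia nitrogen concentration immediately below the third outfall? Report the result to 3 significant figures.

3.27 mg/L

Below outfall 1: Q → 5.681 m³/s, C = (5.460·0.1900 + 0.2210·15.20)/5.681 = 0.7739 mg/L.
Below outfall 2: Q → 5.981 m³/s, C = (5.681·0.7739 + 0.3000·19.60)/5.981 = 1.718 mg/L.
Below outfall 3: Q → 6.452 m³/s, C = (5.981·1.718 + 0.4710·23.00)/6.452 = 3.272 mg/L.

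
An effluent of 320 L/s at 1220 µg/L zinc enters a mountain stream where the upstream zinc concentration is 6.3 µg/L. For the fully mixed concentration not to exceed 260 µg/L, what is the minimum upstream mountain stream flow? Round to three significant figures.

Set C_mix = 260: (Q·6.300 + 320.0·1220) / (Q + 320.0) = 260
→ Q = 320.0·(1220 − 260)/(260 − 6.300) = 1211 L/s.

1210 L/s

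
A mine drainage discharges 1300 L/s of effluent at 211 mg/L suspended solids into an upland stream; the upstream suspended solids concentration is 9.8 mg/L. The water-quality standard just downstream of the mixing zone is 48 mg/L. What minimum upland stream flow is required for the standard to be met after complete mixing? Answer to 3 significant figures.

5550 L/s

Set C_mix = 48: (Q·9.800 + 1300·211.0) / (Q + 1300) = 48
→ Q = 1300·(211.0 − 48)/(48 − 9.800) = 5547 L/s.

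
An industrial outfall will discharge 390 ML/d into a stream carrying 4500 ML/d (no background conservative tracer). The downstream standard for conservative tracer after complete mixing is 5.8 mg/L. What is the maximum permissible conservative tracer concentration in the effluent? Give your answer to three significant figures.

At the limit, (Qr·Cr + Qe·Cₑ)/(Qr + Qe) = 5.8:
Cₑ = (4890·5.8 − 4500·0) / 390.0 = 72.72 mg/L.

72.7 mg/L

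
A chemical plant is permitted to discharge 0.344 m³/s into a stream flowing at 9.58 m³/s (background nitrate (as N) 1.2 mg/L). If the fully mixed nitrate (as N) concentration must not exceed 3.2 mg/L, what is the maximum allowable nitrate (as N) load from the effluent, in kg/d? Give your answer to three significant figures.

1750 kg/d

Mass balance at the limit: 9.580·1.200 + 0.3440·Cₑ = 9.924·3.2 → Cₑ = 58.90 mg/L.
Load = 0.3440 m³/s × 58.90 g/m³ × 86 400 s/d = 1751 kg/d.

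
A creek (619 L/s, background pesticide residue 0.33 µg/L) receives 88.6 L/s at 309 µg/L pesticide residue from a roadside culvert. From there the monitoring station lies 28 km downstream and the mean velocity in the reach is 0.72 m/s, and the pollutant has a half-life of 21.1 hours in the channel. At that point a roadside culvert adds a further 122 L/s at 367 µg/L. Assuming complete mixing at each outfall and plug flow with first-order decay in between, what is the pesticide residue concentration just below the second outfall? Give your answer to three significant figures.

77.3 µg/L

After mixing, C = (619.0·0.3300 + 88.60·309.0) / 707.6 = 27580/707.6 = 38.98 µg/L; combined flow 707.6 L/s.
Travel time t = 28·1000 / 0.72 = 38890 s = 10.80 h.
Half-life 21.1 h → k = ln 2 / 21.1 = 0.03285 h⁻¹ = 0.7884 d⁻¹.
After decay, C = 38.98 × e^(−kt) = 38.98 × 0.7013 = 27.33 µg/L.
At the second outfall, C = (707.6·27.33 + 122.0·367.0) / (707.6 + 122.0) = 77.29 µg/L.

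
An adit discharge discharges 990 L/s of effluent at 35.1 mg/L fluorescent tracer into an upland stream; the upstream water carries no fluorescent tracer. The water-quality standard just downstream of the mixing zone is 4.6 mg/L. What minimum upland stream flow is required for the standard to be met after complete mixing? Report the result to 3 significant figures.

6560 L/s

Set C_mix = 4.6: (Q·0 + 990.0·35.10) / (Q + 990.0) = 4.6
→ Q = 990.0·(35.10 − 4.6)/(4.6 − 0) = 6564 L/s.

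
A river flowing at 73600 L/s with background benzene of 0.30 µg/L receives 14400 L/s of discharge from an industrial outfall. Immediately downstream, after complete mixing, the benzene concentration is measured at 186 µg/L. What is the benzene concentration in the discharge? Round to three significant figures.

1140 µg/L

Mass balance: 73600·0.3000 + 14400·Cₑ = 88000·186.0
→ Cₑ = (88000·186.0 − 73600·0.3000) / 14400 = 1135 µg/L.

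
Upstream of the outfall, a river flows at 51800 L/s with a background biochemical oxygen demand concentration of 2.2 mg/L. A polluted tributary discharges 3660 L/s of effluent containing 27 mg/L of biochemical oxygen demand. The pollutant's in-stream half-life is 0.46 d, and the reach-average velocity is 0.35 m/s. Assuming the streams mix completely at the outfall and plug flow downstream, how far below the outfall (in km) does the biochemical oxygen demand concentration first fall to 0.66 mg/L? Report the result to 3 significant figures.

Flow-weighted average: C = (51800·2.200 + 3660·27.00) / 55460 = 212800/55460 = 3.837 mg/L.
Half-life 0.46 d → k = ln 2 / 0.46 = 1.507 d⁻¹.
Set 3.837·exp(−k·t) = 0.66 → t = ln(3.837/0.66)/k = 100900 s = 28.03 h.
Distance = v·t = 0.35·100900 = 35320 m = 35.32 km.

35.3 km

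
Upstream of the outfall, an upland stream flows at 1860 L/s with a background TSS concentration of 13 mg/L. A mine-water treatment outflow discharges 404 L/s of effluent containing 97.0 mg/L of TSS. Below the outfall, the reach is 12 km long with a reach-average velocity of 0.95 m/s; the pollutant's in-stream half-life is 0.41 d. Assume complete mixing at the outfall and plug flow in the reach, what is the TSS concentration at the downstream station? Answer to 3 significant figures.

21.9 mg/L

Conservation of mass: C = (1860·13.00 + 404.0·97.00) / 2264 = 63370/2264 = 27.99 mg/L.
Travel time t = 12·1000 / 0.95 = 12630 s = 3.509 h.
Half-life 0.41 d → k = ln 2 / 0.41 = 1.691 d⁻¹.
Decay over the reach: 27.99·exp(−kt) = 27.99·0.7810 = 21.86 mg/L.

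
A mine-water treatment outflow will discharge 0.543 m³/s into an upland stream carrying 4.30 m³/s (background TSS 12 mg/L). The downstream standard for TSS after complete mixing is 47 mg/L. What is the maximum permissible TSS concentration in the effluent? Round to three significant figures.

At the limit, (Qr·Cr + Qe·Cₑ)/(Qr + Qe) = 47:
Cₑ = (4.843·47 − 4.300·12.00) / 0.5430 = 324.2 mg/L.

324 mg/L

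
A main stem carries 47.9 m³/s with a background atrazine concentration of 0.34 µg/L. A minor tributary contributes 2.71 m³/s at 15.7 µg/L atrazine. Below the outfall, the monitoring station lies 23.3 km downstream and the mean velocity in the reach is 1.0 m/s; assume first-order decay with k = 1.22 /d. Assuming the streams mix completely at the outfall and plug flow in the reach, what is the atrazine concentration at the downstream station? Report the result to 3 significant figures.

Conservation of mass: C = (47.90·0.3400 + 2.710·15.70) / 50.61 = 58.83/50.61 = 1.162 µg/L.
Travel time t = 23.3·1000 / 1.0 = 23300 s = 6.472 h.
After decay, C = 1.162 × e^(−kt) = 1.162 × 0.7196 = 0.8366 µg/L.

0.837 µg/L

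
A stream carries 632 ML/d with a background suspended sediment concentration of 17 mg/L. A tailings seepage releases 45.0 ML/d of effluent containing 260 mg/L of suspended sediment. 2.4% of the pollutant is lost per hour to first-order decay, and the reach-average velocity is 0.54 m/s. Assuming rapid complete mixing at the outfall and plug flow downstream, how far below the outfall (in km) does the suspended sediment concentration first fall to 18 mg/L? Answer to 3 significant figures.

48.9 km

Mixed concentration C = ΣQC/ΣQ = (632.0·17.00 + 45.00·260.0) / 677.0 = 22440/677.0 = 33.15 mg/L.
2.4%/h lost → k = −ln(1 − 0.024) = 0.02429 h⁻¹.
Set 33.15·exp(−k·t) = 18 → t = ln(33.15/18)/k = 90510 s = 25.14 h.
Distance = v·t = 0.54·90510 = 48870 m = 48.87 km.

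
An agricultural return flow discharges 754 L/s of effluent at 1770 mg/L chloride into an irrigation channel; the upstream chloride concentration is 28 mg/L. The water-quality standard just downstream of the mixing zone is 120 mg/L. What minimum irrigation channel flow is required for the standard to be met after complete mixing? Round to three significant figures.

13500 L/s

Set C_mix = 120: (Q·28.00 + 754.0·1770) / (Q + 754.0) = 120
→ Q = 754.0·(1770 − 120)/(120 − 28.00) = 13520 L/s.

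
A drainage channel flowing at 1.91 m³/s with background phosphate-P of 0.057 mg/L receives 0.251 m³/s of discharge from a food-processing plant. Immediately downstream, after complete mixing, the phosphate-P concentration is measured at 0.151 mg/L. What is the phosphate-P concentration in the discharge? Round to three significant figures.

Mass balance: 1.910·0.05700 + 0.2510·Cₑ = 2.161·0.1510
→ Cₑ = (2.161·0.1510 − 1.910·0.05700) / 0.2510 = 0.8663 mg/L.

0.866 mg/L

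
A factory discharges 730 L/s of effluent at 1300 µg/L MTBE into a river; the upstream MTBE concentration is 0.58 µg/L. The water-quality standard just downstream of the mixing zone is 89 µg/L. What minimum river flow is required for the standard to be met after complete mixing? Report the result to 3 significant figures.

10000 L/s

Set C_mix = 89: (Q·0.5800 + 730.0·1300) / (Q + 730.0) = 89
→ Q = 730.0·(1300 − 89)/(89 − 0.5800) = 9998 L/s.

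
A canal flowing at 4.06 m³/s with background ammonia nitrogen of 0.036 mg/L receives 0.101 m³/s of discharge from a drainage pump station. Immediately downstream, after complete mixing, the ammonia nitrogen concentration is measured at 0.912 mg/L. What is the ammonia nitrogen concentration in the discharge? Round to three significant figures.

Mass balance: 4.060·0.03600 + 0.1010·Cₑ = 4.161·0.9120
→ Cₑ = (4.161·0.9120 − 4.060·0.03600) / 0.1010 = 36.13 mg/L.

36.1 mg/L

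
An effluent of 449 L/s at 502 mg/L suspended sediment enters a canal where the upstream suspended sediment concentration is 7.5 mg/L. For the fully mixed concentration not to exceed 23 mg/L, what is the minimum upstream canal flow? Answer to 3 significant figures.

Set C_mix = 23: (Q·7.500 + 449.0·502.0) / (Q + 449.0) = 23
→ Q = 449.0·(502.0 − 23)/(23 − 7.500) = 13880 L/s.

13900 L/s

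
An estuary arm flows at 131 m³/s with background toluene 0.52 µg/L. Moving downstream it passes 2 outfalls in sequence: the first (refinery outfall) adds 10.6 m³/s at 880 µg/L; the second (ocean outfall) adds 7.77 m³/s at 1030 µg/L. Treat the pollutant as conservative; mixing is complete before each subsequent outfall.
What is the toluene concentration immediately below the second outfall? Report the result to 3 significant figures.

Outfall 1: combined Q = 141.6 m³/s; C = (131.0·0.5200 + 10.60·880.0)/141.6 = 66.36 µg/L.
Outfall 2: combined Q = 149.4 m³/s; C = (141.6·66.36 + 7.770·1030)/149.4 = 116.5 µg/L.

116 µg/L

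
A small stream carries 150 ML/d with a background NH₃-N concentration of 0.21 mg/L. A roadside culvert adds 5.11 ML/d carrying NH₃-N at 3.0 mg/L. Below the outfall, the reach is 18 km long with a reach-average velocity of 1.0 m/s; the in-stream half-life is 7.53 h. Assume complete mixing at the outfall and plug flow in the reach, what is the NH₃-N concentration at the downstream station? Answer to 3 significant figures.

0.191 mg/L

Conservation of mass: C = (150.0·0.2100 + 5.110·3.000) / 155.1 = 46.83/155.1 = 0.3019 mg/L.
Travel time t = 18·1000 / 1.0 = 18000 s = 5.000 h.
Half-life 7.53 h → k = ln 2 / 7.53 = 0.09205 h⁻¹ = 2.209 d⁻¹.
Applying C = C₀e^(−kt): 0.3019 × 0.6311 = 0.1905 mg/L.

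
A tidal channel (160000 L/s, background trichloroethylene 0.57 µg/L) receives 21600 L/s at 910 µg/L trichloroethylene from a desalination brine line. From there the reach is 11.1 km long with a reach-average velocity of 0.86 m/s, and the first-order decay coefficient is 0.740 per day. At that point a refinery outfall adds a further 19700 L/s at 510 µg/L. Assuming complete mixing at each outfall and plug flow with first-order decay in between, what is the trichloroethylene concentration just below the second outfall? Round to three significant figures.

138 µg/L

Mixed concentration C = ΣQC/ΣQ = (160000·0.5700 + 21600·910.0) / 181600 = 19750000/181600 = 108.7 µg/L; combined flow 181600 L/s.
Travel time t = 11.1·1000 / 0.86 = 12910 s = 3.585 h.
First-order decay: C = 108.7·exp(−k·t) = 108.7·0.8953 = 97.36 µg/L.
Second outfall: C = (181600·97.36 + 19700·510.0)/201300 = 137.7 µg/L.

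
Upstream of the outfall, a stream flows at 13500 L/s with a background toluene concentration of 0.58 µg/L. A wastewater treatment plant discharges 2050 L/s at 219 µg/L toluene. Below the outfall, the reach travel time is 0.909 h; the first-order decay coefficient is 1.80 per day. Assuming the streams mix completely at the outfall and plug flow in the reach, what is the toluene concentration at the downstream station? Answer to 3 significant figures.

27.4 µg/L

Conservation of mass: C = (13500·0.5800 + 2050·219.0) / 15550 = 456800/15550 = 29.37 µg/L.
First-order decay: C = 29.37·exp(−k·t) = 29.37·0.9341 = 27.44 µg/L.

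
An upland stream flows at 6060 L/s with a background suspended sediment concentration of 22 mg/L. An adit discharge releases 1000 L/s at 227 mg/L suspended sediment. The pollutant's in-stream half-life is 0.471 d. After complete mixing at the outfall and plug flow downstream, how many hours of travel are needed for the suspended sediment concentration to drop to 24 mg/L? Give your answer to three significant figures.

12.3 h

Mixed concentration C = ΣQC/ΣQ = (6060·22.00 + 1000·227.0) / 7060 = 360300/7060 = 51.04 mg/L.
Half-life 0.471 d → k = ln 2 / 0.471 = 1.472 d⁻¹.
51.04·exp(−k·t) = 24 → t = ln(51.04/24)/k = 44300 s = 12.30 h.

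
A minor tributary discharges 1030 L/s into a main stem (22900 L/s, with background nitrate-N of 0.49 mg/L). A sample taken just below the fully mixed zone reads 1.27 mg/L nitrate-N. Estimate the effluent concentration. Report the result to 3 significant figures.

Mass balance: 22900·0.4900 + 1030·Cₑ = 23930·1.270
→ Cₑ = (23930·1.270 − 22900·0.4900) / 1030 = 18.61 mg/L.

18.6 mg/L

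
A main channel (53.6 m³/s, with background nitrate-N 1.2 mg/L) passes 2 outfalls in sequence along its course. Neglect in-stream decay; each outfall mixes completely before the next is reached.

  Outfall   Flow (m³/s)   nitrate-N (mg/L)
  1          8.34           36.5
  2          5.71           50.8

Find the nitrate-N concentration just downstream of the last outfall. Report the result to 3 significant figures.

After outfall 1: Q = 53.60 + 8.340 = 61.94 m³/s; C = (53.60·1.200 + 8.340·36.50)/61.94 = 5.953 mg/L.
After outfall 2: Q = 61.94 + 5.710 = 67.65 m³/s; C = (61.94·5.953 + 5.710·50.80)/67.65 = 9.738 mg/L.

9.74 mg/L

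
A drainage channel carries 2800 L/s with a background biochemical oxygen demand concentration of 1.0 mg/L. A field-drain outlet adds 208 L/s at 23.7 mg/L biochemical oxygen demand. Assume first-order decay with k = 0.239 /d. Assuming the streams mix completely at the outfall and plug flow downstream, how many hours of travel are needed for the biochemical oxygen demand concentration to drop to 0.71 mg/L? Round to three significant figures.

129 h

Conservation of mass: C = (2800·1.000 + 208.0·23.70) / 3008 = 7730/3008 = 2.570 mg/L.
2.570·exp(−k·t) = 0.71 → t = ln(2.570/0.71)/k = 465000 s = 129.2 h.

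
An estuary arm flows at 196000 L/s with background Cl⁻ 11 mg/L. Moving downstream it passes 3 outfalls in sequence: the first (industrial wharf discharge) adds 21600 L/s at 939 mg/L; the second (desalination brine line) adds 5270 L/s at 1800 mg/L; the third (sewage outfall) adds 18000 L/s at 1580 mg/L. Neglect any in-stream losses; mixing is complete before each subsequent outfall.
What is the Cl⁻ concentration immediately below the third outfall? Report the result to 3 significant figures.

251 mg/L

Below outfall 1: Q → 217600 L/s, C = (196000·11.00 + 21600·939.0)/217600 = 103.1 mg/L.
Below outfall 2: Q → 222900 L/s, C = (217600·103.1 + 5270·1800)/222900 = 143.2 mg/L.
Below outfall 3: Q → 240900 L/s, C = (222900·143.2 + 18000·1580)/240900 = 250.6 mg/L.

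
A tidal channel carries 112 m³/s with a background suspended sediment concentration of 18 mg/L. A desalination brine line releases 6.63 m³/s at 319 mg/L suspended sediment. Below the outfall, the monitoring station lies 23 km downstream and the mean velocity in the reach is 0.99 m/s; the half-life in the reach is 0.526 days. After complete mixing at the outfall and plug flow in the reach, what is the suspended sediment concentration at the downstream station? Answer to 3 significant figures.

Conservation of mass: C = (112.0·18.00 + 6.630·319.0) / 118.6 = 4131/118.6 = 34.82 mg/L.
Travel time t = 23·1000 / 0.99 = 23230 s = 6.453 h.
Half-life 0.526 d → k = ln 2 / 0.526 = 1.318 d⁻¹.
After decay, C = 34.82 × e^(−kt) = 34.82 × 0.7016 = 24.43 mg/L.

24.4 mg/L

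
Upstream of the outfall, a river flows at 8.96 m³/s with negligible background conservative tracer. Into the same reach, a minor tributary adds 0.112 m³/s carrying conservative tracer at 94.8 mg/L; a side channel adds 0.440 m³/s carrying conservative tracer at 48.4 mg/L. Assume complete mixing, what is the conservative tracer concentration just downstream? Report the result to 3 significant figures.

Flow-weighted average: C = (8.960·0 + 0.1120·94.80 + 0.4400·48.40) / 9.512 = 31.91/9.512 = 3.355 mg/L.

3.36 mg/L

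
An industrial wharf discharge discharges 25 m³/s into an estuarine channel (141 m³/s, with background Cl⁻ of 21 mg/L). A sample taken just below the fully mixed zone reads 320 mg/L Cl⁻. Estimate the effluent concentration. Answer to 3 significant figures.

Mass balance: 141.0·21.00 + 25.00·Cₑ = 166.0·320.0
→ Cₑ = (166.0·320.0 − 141.0·21.00) / 25.00 = 2006 mg/L.

2010 mg/L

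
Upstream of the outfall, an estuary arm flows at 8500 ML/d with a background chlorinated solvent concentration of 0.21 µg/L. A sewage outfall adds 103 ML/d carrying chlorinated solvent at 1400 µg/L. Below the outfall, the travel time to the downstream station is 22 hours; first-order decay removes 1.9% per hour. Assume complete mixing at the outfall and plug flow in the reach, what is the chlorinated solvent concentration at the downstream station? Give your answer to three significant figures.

Flow-weighted average: C = (8500·0.2100 + 103.0·1400) / 8603 = 146000/8603 = 16.97 µg/L.
1.9%/h lost → k = −ln(1 − 0.019) = 0.01918 h⁻¹.
First-order decay: C = 16.97·exp(−k·t) = 16.97·0.6557 = 11.13 µg/L.

11.1 µg/L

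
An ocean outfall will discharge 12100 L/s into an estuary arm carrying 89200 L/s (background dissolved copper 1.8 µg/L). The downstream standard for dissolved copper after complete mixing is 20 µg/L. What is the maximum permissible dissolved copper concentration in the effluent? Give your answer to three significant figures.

At the limit, (Qr·Cr + Qe·Cₑ)/(Qr + Qe) = 20:
Cₑ = (101300·20 − 89200·1.800) / 12100 = 154.2 µg/L.

154 µg/L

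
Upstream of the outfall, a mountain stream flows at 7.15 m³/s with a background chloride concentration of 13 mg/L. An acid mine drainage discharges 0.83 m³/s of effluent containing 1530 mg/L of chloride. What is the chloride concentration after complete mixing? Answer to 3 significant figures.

Conservation of mass: C = (7.150·13.00 + 0.8300·1530) / 7.980 = 1363/7.980 = 170.8 mg/L.

171 mg/L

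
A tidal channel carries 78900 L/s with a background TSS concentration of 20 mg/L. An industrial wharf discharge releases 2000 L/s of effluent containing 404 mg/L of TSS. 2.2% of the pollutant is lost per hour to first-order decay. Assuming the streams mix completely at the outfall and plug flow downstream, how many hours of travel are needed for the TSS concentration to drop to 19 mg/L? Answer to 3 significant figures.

Conservation of mass: C = (78900·20.00 + 2000·404.0) / 80900 = 2386000/80900 = 29.49 mg/L.
2.2%/h lost → k = −ln(1 − 0.022) = 0.02225 h⁻¹.
29.49·exp(−k·t) = 19 → t = ln(29.49/19)/k = 71160 s = 19.77 h.

19.8 h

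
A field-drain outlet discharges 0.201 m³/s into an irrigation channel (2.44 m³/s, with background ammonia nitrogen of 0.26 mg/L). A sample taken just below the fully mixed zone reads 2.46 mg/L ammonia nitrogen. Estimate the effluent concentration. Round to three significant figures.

29.2 mg/L

Mass balance: 2.440·0.2600 + 0.2010·Cₑ = 2.641·2.460
→ Cₑ = (2.641·2.460 − 2.440·0.2600) / 0.2010 = 29.17 mg/L.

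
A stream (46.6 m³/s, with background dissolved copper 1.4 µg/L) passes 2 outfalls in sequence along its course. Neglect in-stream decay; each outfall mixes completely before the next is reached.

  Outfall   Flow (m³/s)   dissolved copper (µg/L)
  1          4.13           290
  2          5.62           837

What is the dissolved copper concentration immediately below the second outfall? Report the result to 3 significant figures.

After outfall 1: Q = 46.60 + 4.130 = 50.73 m³/s; C = (46.60·1.400 + 4.130·290.0)/50.73 = 24.90 µg/L.
After outfall 2: Q = 50.73 + 5.620 = 56.35 m³/s; C = (50.73·24.90 + 5.620·837.0)/56.35 = 105.9 µg/L.

106 µg/L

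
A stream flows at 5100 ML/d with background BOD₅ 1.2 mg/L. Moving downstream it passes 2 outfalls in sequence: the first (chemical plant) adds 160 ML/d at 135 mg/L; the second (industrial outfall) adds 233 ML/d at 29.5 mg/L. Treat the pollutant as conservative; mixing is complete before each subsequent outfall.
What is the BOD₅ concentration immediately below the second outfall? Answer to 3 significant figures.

6.30 mg/L

Outfall 1: combined Q = 5260 ML/d; C = (5100·1.200 + 160.0·135.0)/5260 = 5.270 mg/L.
Outfall 2: combined Q = 5493 ML/d; C = (5260·5.270 + 233.0·29.50)/5493 = 6.298 mg/L.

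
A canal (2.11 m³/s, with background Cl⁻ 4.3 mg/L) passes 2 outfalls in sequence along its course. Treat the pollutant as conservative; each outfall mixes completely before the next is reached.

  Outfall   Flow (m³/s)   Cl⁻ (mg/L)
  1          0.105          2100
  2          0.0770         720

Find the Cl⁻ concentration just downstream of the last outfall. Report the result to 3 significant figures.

Below outfall 1: Q → 2.215 m³/s, C = (2.110·4.300 + 0.1050·2100)/2.215 = 103.6 mg/L.
Below outfall 2: Q → 2.292 m³/s, C = (2.215·103.6 + 0.07700·720.0)/2.292 = 124.4 mg/L.

124 mg/L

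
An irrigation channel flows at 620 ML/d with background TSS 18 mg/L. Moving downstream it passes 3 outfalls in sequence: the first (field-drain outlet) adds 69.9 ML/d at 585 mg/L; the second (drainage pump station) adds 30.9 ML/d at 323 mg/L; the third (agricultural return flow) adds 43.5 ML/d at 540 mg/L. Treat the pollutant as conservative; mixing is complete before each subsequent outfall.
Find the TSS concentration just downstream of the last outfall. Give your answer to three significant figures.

After outfall 1: Q = 620.0 + 69.90 = 689.9 ML/d; C = (620.0·18.00 + 69.90·585.0)/689.9 = 75.45 mg/L.
After outfall 2: Q = 689.9 + 30.90 = 720.8 ML/d; C = (689.9·75.45 + 30.90·323.0)/720.8 = 86.06 mg/L.
After outfall 3: Q = 720.8 + 43.50 = 764.3 ML/d; C = (720.8·86.06 + 43.50·540.0)/764.3 = 111.9 mg/L.

112 mg/L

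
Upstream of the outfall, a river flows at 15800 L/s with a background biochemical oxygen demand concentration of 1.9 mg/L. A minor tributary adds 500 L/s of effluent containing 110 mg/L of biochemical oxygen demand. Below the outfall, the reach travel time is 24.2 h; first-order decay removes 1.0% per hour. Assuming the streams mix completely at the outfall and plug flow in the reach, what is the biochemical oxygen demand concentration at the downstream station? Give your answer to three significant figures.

After mixing, C = (15800·1.900 + 500.0·110.0) / 16300 = 85020/16300 = 5.216 mg/L.
1.0%/h lost → k = −ln(1 − 0.01) = 0.01005 h⁻¹.
First-order decay: C = 5.216·exp(−k·t) = 5.216·0.7841 = 4.090 mg/L.

4.09 mg/L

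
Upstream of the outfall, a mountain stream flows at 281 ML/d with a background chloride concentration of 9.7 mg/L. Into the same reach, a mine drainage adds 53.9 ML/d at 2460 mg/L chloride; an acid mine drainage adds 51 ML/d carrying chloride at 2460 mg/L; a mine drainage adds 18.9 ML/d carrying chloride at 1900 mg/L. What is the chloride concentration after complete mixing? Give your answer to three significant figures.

733 mg/L

Flow-weighted average: C = (281.0·9.700 + 53.90·2460 + 51.00·2460 + 18.90·1900) / 404.8 = 296700/404.8 = 732.9 mg/L.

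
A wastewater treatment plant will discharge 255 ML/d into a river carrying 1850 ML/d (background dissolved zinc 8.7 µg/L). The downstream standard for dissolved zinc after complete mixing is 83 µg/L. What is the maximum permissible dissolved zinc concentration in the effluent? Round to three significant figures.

At the limit, (Qr·Cr + Qe·Cₑ)/(Qr + Qe) = 83:
Cₑ = (2105·83 − 1850·8.700) / 255.0 = 622.0 µg/L.

622 µg/L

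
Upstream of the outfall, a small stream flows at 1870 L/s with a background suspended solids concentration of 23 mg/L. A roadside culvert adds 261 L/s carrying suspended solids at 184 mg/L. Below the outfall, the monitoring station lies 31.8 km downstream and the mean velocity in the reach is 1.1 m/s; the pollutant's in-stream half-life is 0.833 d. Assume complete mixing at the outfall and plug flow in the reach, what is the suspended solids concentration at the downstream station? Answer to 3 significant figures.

32.3 mg/L

Flow-weighted average: C = (1870·23.00 + 261.0·184.0) / 2131 = 91030/2131 = 42.72 mg/L.
Travel time t = 31.8·1000 / 1.1 = 28910 s = 8.030 h.
Half-life 0.833 d → k = ln 2 / 0.833 = 0.8321 d⁻¹.
Applying C = C₀e^(−kt): 42.72 × 0.7570 = 32.34 mg/L.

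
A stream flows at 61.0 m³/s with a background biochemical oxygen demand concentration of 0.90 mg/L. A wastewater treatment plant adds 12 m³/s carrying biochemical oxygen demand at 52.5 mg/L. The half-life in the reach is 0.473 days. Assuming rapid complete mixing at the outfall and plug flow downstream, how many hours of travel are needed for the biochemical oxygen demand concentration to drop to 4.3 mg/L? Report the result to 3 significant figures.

12.8 h

Mass balance: C = (61.00·0.9000 + 12.00·52.50) / 73.00 = 684.9/73.00 = 9.382 mg/L.
Half-life 0.473 d → k = ln 2 / 0.473 = 1.465 d⁻¹.
9.382·exp(−k·t) = 4.3 → t = ln(9.382/4.3)/k = 46000 s = 12.78 h.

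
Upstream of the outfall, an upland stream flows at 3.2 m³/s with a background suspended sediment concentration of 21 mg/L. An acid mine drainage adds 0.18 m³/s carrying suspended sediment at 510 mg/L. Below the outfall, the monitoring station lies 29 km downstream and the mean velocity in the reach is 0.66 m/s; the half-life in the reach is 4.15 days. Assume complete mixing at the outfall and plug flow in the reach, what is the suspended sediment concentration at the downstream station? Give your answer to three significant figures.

43.2 mg/L

Mixed concentration C = ΣQC/ΣQ = (3.200·21.00 + 0.1800·510.0) / 3.380 = 159.0/3.380 = 47.04 mg/L.
Travel time t = 29·1000 / 0.66 = 43940 s = 12.21 h.
Half-life 4.15 d → k = ln 2 / 4.15 = 0.1670 d⁻¹.
Decay over the reach: 47.04·exp(−kt) = 47.04·0.9186 = 43.21 mg/L.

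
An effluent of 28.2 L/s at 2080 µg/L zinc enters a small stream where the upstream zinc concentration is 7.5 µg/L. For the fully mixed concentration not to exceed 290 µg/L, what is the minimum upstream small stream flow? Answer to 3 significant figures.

Set C_mix = 290: (Q·7.500 + 28.20·2080) / (Q + 28.20) = 290
→ Q = 28.20·(2080 − 290)/(290 − 7.500) = 178.7 L/s.

179 L/s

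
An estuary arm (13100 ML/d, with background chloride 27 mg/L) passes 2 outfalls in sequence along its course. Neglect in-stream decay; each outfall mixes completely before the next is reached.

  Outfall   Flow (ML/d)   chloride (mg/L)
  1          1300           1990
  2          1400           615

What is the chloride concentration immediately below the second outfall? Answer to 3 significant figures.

241 mg/L

After outfall 1: Q = 13100 + 1300 = 14400 ML/d; C = (13100·27.00 + 1300·1990)/14400 = 204.2 mg/L.
After outfall 2: Q = 14400 + 1400 = 15800 ML/d; C = (14400·204.2 + 1400·615.0)/15800 = 240.6 mg/L.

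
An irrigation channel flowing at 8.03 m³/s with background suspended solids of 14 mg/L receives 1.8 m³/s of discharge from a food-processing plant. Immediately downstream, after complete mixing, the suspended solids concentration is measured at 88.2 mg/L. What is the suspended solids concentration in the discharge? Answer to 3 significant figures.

419 mg/L

Mass balance: 8.030·14.00 + 1.800·Cₑ = 9.830·88.20
→ Cₑ = (9.830·88.20 − 8.030·14.00) / 1.800 = 419.2 mg/L.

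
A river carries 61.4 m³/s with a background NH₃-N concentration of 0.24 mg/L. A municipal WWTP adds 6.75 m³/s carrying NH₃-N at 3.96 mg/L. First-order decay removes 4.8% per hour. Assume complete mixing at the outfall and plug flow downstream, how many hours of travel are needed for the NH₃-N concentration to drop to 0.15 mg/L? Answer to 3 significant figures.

Mass balance: C = (61.40·0.2400 + 6.750·3.960) / 68.15 = 41.47/68.15 = 0.6085 mg/L.
4.8%/h lost → k = −ln(1 − 0.048) = 0.04919 h⁻¹.
0.6085·exp(−k·t) = 0.15 → t = ln(0.6085/0.15)/k = 102500 s = 28.47 h.

28.5 h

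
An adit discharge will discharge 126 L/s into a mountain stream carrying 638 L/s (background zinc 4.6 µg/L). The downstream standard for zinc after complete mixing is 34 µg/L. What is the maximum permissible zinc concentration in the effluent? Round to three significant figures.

183 µg/L

At the limit, (Qr·Cr + Qe·Cₑ)/(Qr + Qe) = 34:
Cₑ = (764.0·34 − 638.0·4.600) / 126.0 = 182.9 µg/L.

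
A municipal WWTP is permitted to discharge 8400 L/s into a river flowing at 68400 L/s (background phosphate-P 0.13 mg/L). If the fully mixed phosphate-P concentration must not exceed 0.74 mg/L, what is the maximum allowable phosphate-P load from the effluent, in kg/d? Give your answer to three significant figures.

Mass balance at the limit: 68400·0.1300 + 8400·Cₑ = 76800·0.74 → Cₑ = 5.707 mg/L.
8400 L/s = 8.400 m³/s. Load = 8.400 m³/s × 5.707 g/m³ × 86 400 s/d = 4142 kg/d.

4140 kg/d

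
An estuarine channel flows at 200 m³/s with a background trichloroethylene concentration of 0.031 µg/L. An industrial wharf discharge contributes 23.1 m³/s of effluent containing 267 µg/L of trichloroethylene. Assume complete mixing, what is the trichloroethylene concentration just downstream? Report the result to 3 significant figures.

27.7 µg/L

Flow-weighted average: C = (200.0·0.03100 + 23.10·267.0) / 223.1 = 6174/223.1 = 27.67 µg/L.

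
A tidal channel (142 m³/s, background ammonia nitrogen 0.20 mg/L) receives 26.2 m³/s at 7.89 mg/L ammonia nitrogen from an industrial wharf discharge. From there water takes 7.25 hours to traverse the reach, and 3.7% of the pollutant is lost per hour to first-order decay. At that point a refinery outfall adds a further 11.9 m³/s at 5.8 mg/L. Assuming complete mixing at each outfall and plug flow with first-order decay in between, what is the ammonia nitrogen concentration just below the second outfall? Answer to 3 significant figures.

1.38 mg/L

Flow-weighted average: C = (142.0·0.2000 + 26.20·7.890) / 168.2 = 235.1/168.2 = 1.398 mg/L; combined flow 168.2 m³/s.
3.7%/h lost → k = −ln(1 − 0.037) = 0.03770 h⁻¹.
Decay over the reach: 1.398·exp(−kt) = 1.398·0.7608 = 1.064 mg/L.
At the second outfall, C = (168.2·1.064 + 11.90·5.800) / (168.2 + 11.90) = 1.376 mg/L.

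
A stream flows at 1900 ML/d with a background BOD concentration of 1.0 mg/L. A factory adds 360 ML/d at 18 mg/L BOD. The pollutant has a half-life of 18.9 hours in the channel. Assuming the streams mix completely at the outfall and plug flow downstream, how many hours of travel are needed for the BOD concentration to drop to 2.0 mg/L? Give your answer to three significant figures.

16.8 h

Conservation of mass: C = (1900·1.000 + 360.0·18.00) / 2260 = 8380/2260 = 3.708 mg/L.
Half-life 18.9 h → k = ln 2 / 18.9 = 0.03667 h⁻¹ = 0.8802 d⁻¹.
3.708·exp(−k·t) = 2.0 → t = ln(3.708/2.0)/k = 60600 s = 16.83 h.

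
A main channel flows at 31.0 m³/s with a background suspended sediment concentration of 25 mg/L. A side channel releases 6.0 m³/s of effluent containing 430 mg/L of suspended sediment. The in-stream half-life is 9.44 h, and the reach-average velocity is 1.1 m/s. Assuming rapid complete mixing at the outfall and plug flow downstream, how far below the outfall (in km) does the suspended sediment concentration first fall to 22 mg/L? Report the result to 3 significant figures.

76.4 km

Conservation of mass: C = (31.00·25.00 + 6.000·430.0) / 37.00 = 3355/37.00 = 90.68 mg/L.
Half-life 9.44 h → k = ln 2 / 9.44 = 0.07343 h⁻¹ = 1.762 d⁻¹.
Set 90.68·exp(−k·t) = 22 → t = ln(90.68/22)/k = 69440 s = 19.29 h.
Distance = v·t = 1.1·69440 = 76380 m = 76.38 km.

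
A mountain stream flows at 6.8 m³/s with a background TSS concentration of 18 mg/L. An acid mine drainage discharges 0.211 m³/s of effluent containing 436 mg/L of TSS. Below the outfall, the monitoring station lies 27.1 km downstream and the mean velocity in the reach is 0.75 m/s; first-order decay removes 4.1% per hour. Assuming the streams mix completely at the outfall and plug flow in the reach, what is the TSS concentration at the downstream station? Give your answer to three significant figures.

Flow-weighted average: C = (6.800·18.00 + 0.2110·436.0) / 7.011 = 214.4/7.011 = 30.58 mg/L.
Travel time t = 27.1·1000 / 0.75 = 36130 s = 10.04 h.
4.1%/h lost → k = −ln(1 − 0.041) = 0.04186 h⁻¹.
First-order decay: C = 30.58·exp(−k·t) = 30.58·0.6569 = 20.09 mg/L.

20.1 mg/L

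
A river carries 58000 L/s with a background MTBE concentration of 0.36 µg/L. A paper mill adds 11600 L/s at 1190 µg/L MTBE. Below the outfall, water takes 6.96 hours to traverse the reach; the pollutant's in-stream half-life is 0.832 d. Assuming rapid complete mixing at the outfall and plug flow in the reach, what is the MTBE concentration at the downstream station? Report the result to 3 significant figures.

Mixed concentration C = ΣQC/ΣQ = (58000·0.3600 + 11600·1190) / 69600 = 13820000/69600 = 198.6 µg/L.
Half-life 0.832 d → k = ln 2 / 0.832 = 0.8331 d⁻¹.
Decay over the reach: 198.6·exp(−kt) = 198.6·0.7854 = 156.0 µg/L.

156 µg/L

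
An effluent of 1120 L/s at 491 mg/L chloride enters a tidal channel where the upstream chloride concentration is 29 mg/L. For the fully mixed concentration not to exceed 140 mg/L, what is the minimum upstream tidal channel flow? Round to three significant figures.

3540 L/s

Set C_mix = 140: (Q·29.00 + 1120·491.0) / (Q + 1120) = 140
→ Q = 1120·(491.0 − 140)/(140 − 29.00) = 3542 L/s.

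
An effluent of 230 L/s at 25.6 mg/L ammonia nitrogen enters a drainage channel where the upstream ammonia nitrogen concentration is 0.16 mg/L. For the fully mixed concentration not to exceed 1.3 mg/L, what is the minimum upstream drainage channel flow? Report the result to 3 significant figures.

4900 L/s

Set C_mix = 1.3: (Q·0.1600 + 230.0·25.60) / (Q + 230.0) = 1.3
→ Q = 230.0·(25.60 − 1.3)/(1.3 − 0.1600) = 4903 L/s.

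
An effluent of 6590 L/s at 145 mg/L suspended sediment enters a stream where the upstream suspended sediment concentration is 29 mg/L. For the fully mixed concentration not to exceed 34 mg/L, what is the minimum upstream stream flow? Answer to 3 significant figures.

Set C_mix = 34: (Q·29.00 + 6590·145.0) / (Q + 6590) = 34
→ Q = 6590·(145.0 − 34)/(34 − 29.00) = 146300 L/s.

146000 L/s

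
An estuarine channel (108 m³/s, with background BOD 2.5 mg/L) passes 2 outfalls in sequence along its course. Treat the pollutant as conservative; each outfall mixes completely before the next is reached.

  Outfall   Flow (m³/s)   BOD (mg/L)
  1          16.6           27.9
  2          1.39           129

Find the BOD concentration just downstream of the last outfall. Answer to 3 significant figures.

Outfall 1: combined Q = 124.6 m³/s; C = (108.0·2.500 + 16.60·27.90)/124.6 = 5.884 mg/L.
Outfall 2: combined Q = 126.0 m³/s; C = (124.6·5.884 + 1.390·129.0)/126.0 = 7.242 mg/L.

7.24 mg/L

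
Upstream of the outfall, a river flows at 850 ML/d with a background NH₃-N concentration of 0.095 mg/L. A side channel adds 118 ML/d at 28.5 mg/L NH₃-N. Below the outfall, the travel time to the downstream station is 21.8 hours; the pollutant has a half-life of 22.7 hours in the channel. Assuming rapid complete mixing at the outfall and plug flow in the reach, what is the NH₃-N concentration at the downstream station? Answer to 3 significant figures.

Flow-weighted average: C = (850.0·0.09500 + 118.0·28.50) / 968.0 = 3444/968.0 = 3.558 mg/L.
Half-life 22.7 h → k = ln 2 / 22.7 = 0.03054 h⁻¹ = 0.7328 d⁻¹.
First-order decay: C = 3.558·exp(−k·t) = 3.558·0.5139 = 1.828 mg/L.

1.83 mg/L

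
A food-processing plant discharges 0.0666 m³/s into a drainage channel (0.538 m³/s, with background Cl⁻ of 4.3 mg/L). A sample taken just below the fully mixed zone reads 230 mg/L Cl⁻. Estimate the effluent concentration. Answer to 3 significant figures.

Mass balance: 0.5380·4.300 + 0.06660·Cₑ = 0.6046·230.0
→ Cₑ = (0.6046·230.0 − 0.5380·4.300) / 0.06660 = 2053 mg/L.

2050 mg/L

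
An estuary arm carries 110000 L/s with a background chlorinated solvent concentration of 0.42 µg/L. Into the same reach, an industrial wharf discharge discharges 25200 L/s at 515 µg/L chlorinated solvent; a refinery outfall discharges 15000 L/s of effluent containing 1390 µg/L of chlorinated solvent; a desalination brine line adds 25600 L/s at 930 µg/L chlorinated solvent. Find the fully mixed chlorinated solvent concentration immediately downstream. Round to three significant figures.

328 µg/L

Flow-weighted average: C = (110000·0.4200 + 25200·515.0 + 15000·1390 + 25600·930.0) / 175800 = 57680000/175800 = 328.1 µg/L.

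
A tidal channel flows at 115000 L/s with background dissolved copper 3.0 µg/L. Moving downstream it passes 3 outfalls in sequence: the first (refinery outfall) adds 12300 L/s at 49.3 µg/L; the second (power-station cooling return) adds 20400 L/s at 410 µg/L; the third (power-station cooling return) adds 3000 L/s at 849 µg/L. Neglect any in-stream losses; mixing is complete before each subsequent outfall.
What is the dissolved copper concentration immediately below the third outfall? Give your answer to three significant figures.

After outfall 1: Q = 115000 + 12300 = 127300 L/s; C = (115000·3.000 + 12300·49.30)/127300 = 7.474 µg/L.
After outfall 2: Q = 127300 + 20400 = 147700 L/s; C = (127300·7.474 + 20400·410.0)/147700 = 63.07 µg/L.
After outfall 3: Q = 147700 + 3000 = 150700 L/s; C = (147700·63.07 + 3000·849.0)/150700 = 78.72 µg/L.

78.7 µg/L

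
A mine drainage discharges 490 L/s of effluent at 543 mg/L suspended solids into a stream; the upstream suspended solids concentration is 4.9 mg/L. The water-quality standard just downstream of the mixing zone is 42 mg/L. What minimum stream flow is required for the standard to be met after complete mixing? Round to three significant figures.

6620 L/s

Set C_mix = 42: (Q·4.900 + 490.0·543.0) / (Q + 490.0) = 42
→ Q = 490.0·(543.0 − 42)/(42 − 4.900) = 6617 L/s.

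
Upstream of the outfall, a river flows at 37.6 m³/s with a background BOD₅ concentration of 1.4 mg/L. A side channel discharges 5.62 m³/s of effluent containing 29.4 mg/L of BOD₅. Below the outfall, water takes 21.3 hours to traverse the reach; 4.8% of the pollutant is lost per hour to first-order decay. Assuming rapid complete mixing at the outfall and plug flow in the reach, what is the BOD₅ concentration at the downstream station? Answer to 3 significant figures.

1.77 mg/L

Conservation of mass: C = (37.60·1.400 + 5.620·29.40) / 43.22 = 217.9/43.22 = 5.041 mg/L.
4.8%/h lost → k = −ln(1 − 0.048) = 0.04919 h⁻¹.
Applying C = C₀e^(−kt): 5.041 × 0.3507 = 1.768 mg/L.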